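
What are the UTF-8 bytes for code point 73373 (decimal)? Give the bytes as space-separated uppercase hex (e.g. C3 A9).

F0 91 BA 9D

U+11E9D = 0x11E9D = 73373 decimal. In range U+10000–U+10FFFF → 4-byte form: 11110xxx 10xxxxxx 10xxxxxx 10xxxxxx.
Binary (21 bits): 000010001111010011101.
Split 3+6+6+6: 000 | 010001 | 111010 | 011101.
Byte 1: 11110000 = 0xF0.
Byte 2: 10010001 = 0x91.
Byte 3: 10111010 = 0xBA.
Byte 4: 10011101 = 0x9D.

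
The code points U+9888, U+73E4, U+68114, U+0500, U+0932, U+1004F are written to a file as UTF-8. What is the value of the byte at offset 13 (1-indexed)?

1-indexed offset 13 is 0-indexed offset 12.
U+9888 → 3-byte form E9 A2 88 at offsets 0–2.
U+73E4 → 3-byte form E7 8F A4 at offsets 3–5.
U+68114 → 4-byte form F1 A8 84 94 at offsets 6–9.
U+0500 → 2-byte form D4 80 at offsets 10–11.
U+0932 → 3-byte form E0 A4 B2 at offsets 12–14.
Offset 12 falls in char 5's range; it's byte 1 of E0 A4 B2 = 0xE0.

0xE0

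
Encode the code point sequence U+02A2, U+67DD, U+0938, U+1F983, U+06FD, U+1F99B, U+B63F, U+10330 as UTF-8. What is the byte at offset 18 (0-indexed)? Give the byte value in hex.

0xEB

U+02A2 → 2-byte form CA A2 at offsets 0–1.
U+67DD → 3-byte form E6 9F 9D at offsets 2–4.
U+0938 → 3-byte form E0 A4 B8 at offsets 5–7.
U+1F983 → 4-byte form F0 9F A6 83 at offsets 8–11.
U+06FD → 2-byte form DB BD at offsets 12–13.
U+1F99B → 4-byte form F0 9F A6 9B at offsets 14–17.
U+B63F → 3-byte form EB 98 BF at offsets 18–20.
Offset 18 falls in char 7's range; it's byte 1 of EB 98 BF = 0xEB.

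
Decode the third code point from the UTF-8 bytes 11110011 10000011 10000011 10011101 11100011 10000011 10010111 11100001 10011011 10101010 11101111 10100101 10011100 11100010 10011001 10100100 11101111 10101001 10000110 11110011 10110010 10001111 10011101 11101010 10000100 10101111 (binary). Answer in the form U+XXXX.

Offset 0: leading byte 0xF3 = 11110011 → 4-byte char #1 = F3 83 83 9D.
Offset 4: leading byte 0xE3 = 11100011 → 3-byte char #2 = E3 83 97.
Offset 7: leading byte 0xE1 = 11100001 → 3-byte char #3 = E1 9B AA.
Leading byte 0xE1 = 11100001 matches 1110xxxx → 3-byte sequence.
Byte 1: 0xE1 = 11100001, payload 0001 (4 bits).
Byte 2: 0x9B = 10011011 (10xxxxxx ✓), payload 011011.
Byte 3: 0xAA = 10101010 (10xxxxxx ✓), payload 101010.
Concatenate: 0001011011101010 = 0x16EA (16 bits → U+16EA).

U+16EA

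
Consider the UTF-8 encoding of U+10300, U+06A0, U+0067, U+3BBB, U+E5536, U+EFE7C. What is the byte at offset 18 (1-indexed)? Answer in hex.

1-indexed offset 18 is 0-indexed offset 17.
U+10300 → 4-byte form F0 90 8C 80 at offsets 0–3.
U+06A0 → 2-byte form DA A0 at offsets 4–5.
U+0067 → 1-byte form 67 at offsets 6–6.
U+3BBB → 3-byte form E3 AE BB at offsets 7–9.
U+E5536 → 4-byte form F3 A5 94 B6 at offsets 10–13.
U+EFE7C → 4-byte form F3 AF B9 BC at offsets 14–17.
Offset 17 falls in char 6's range; it's byte 4 of F3 AF B9 BC = 0xBC.

0xBC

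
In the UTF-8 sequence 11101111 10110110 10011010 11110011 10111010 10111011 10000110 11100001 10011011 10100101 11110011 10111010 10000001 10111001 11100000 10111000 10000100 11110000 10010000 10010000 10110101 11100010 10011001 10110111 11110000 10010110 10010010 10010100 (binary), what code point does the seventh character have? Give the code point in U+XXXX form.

U+2677

Offset 0: leading byte 0xEF = 11101111 → 3-byte char #1 = EF B6 9A.
Offset 3: leading byte 0xF3 = 11110011 → 4-byte char #2 = F3 BA BB 86.
Offset 7: leading byte 0xE1 = 11100001 → 3-byte char #3 = E1 9B A5.
Offset 10: leading byte 0xF3 = 11110011 → 4-byte char #4 = F3 BA 81 B9.
Offset 14: leading byte 0xE0 = 11100000 → 3-byte char #5 = E0 B8 84.
Offset 17: leading byte 0xF0 = 11110000 → 4-byte char #6 = F0 90 90 B5.
Offset 21: leading byte 0xE2 = 11100010 → 3-byte char #7 = E2 99 B7.
Leading byte 0xE2 = 11100010 matches 1110xxxx → 3-byte sequence.
Byte 1: 0xE2 = 11100010, payload 0010 (4 bits).
Byte 2: 0x99 = 10011001 (10xxxxxx ✓), payload 011001.
Byte 3: 0xB7 = 10110111 (10xxxxxx ✓), payload 110111.
Concatenate: 0010011001110111 = 0x2677 (16 bits → U+2677).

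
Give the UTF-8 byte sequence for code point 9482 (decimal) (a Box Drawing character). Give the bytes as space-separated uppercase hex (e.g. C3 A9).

U+250A = 0x250A = 9482 decimal. In range U+0800–U+FFFF → 3-byte form: 1110xxxx 10xxxxxx 10xxxxxx.
Binary (16 bits): 0010010100001010.
Split 4+6+6: 0010 | 010100 | 001010.
Byte 1: 11100010 = 0xE2.
Byte 2: 10010100 = 0x94.
Byte 3: 10001010 = 0x8A.

E2 94 8A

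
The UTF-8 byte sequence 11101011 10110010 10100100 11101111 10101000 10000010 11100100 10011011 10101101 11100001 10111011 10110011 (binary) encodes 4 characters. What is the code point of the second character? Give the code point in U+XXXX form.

Offset 0: leading byte 0xEB = 11101011 → 3-byte char #1 = EB B2 A4.
Offset 3: leading byte 0xEF = 11101111 → 3-byte char #2 = EF A8 82.
Leading byte 0xEF = 11101111 matches 1110xxxx → 3-byte sequence.
Byte 1: 0xEF = 11101111, payload 1111 (4 bits).
Byte 2: 0xA8 = 10101000 (10xxxxxx ✓), payload 101000.
Byte 3: 0x82 = 10000010 (10xxxxxx ✓), payload 000010.
Concatenate: 1111101000000010 = 0xFA02 (16 bits → U+FA02).

U+FA02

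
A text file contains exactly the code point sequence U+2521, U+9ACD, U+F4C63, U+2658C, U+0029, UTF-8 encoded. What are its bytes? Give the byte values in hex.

U+2521: 3-byte form → E2 94 A1.
U+9ACD: 3-byte form → E9 AB 8D.
U+F4C63: 4-byte form → F3 B4 B1 A3.
U+2658C: 4-byte form → F0 A6 96 8C.
U+0029: 1-byte form → 29.
Concatenated (15 bytes): E2 94 A1 E9 AB 8D F3 B4 B1 A3 F0 A6 96 8C 29.

E2 94 A1 E9 AB 8D F3 B4 B1 A3 F0 A6 96 8C 29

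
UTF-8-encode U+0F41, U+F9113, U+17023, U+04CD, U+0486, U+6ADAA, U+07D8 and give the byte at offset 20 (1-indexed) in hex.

1-indexed offset 20 is 0-indexed offset 19.
U+0F41 → 3-byte form E0 BD 81 at offsets 0–2.
U+F9113 → 4-byte form F3 B9 84 93 at offsets 3–6.
U+17023 → 4-byte form F0 97 80 A3 at offsets 7–10.
U+04CD → 2-byte form D3 8D at offsets 11–12.
U+0486 → 2-byte form D2 86 at offsets 13–14.
U+6ADAA → 4-byte form F1 AA B6 AA at offsets 15–18.
U+07D8 → 2-byte form DF 98 at offsets 19–20.
Offset 19 falls in char 7's range; it's byte 1 of DF 98 = 0xDF.

0xDF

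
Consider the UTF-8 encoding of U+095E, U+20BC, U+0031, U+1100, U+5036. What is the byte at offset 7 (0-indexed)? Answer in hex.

0xE1

U+095E → 3-byte form E0 A5 9E at offsets 0–2.
U+20BC → 3-byte form E2 82 BC at offsets 3–5.
U+0031 → 1-byte form 31 at offsets 6–6.
U+1100 → 3-byte form E1 84 80 at offsets 7–9.
Offset 7 falls in char 4's range; it's byte 1 of E1 84 80 = 0xE1.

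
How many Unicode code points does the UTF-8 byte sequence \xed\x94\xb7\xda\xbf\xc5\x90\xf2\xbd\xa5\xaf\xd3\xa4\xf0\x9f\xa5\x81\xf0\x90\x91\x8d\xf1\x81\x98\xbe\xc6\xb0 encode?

Byte at offset 0: 0xED = 11101101 → 3-byte char (#1). Advance 3.
Byte at offset 3: 0xDA = 11011010 → 2-byte char (#2). Advance 2.
Byte at offset 5: 0xC5 = 11000101 → 2-byte char (#3). Advance 2.
Byte at offset 7: 0xF2 = 11110010 → 4-byte char (#4). Advance 4.
Byte at offset 11: 0xD3 = 11010011 → 2-byte char (#5). Advance 2.
Byte at offset 13: 0xF0 = 11110000 → 4-byte char (#6). Advance 4.
Byte at offset 17: 0xF0 = 11110000 → 4-byte char (#7). Advance 4.
Byte at offset 21: 0xF1 = 11110001 → 4-byte char (#8). Advance 4.
Byte at offset 25: 0xC6 = 11000110 → 2-byte char (#9). Advance 2.
Reached end at offset 27 after 9 code points.

9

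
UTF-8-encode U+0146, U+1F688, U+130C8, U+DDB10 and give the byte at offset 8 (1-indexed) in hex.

1-indexed offset 8 is 0-indexed offset 7.
U+0146 → 2-byte form C5 86 at offsets 0–1.
U+1F688 → 4-byte form F0 9F 9A 88 at offsets 2–5.
U+130C8 → 4-byte form F0 93 83 88 at offsets 6–9.
Offset 7 falls in char 3's range; it's byte 2 of F0 93 83 88 = 0x93.

0x93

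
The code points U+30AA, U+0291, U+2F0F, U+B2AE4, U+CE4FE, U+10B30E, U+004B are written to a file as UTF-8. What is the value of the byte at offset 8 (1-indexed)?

1-indexed offset 8 is 0-indexed offset 7.
U+30AA → 3-byte form E3 82 AA at offsets 0–2.
U+0291 → 2-byte form CA 91 at offsets 3–4.
U+2F0F → 3-byte form E2 BC 8F at offsets 5–7.
Offset 7 falls in char 3's range; it's byte 3 of E2 BC 8F = 0x8F.

0x8F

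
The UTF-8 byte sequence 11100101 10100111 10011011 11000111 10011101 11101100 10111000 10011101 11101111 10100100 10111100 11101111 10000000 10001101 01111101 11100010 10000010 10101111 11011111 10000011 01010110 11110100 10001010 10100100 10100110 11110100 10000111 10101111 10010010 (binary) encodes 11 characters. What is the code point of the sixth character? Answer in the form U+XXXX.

U+007D

Offset 0: leading byte 0xE5 = 11100101 → 3-byte char #1 = E5 A7 9B.
Offset 3: leading byte 0xC7 = 11000111 → 2-byte char #2 = C7 9D.
Offset 5: leading byte 0xEC = 11101100 → 3-byte char #3 = EC B8 9D.
Offset 8: leading byte 0xEF = 11101111 → 3-byte char #4 = EF A4 BC.
Offset 11: leading byte 0xEF = 11101111 → 3-byte char #5 = EF 80 8D.
Offset 14: leading byte 0x7D = 01111101 → 1-byte char #6 = 7D.
Leading byte 0x7D = 01111101 matches 0xxxxxxx → 1-byte sequence.
Byte 1: 0x7D = 01111101, payload 1111101 (7 bits).
Concatenate: 1111101 = 0x7D (7 bits → U+007D).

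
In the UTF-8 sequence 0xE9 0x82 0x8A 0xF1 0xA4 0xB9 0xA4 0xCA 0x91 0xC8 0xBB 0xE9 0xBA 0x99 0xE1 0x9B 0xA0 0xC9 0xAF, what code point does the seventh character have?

Offset 0: leading byte 0xE9 = 11101001 → 3-byte char #1 = E9 82 8A.
Offset 3: leading byte 0xF1 = 11110001 → 4-byte char #2 = F1 A4 B9 A4.
Offset 7: leading byte 0xCA = 11001010 → 2-byte char #3 = CA 91.
Offset 9: leading byte 0xC8 = 11001000 → 2-byte char #4 = C8 BB.
Offset 11: leading byte 0xE9 = 11101001 → 3-byte char #5 = E9 BA 99.
Offset 14: leading byte 0xE1 = 11100001 → 3-byte char #6 = E1 9B A0.
Offset 17: leading byte 0xC9 = 11001001 → 2-byte char #7 = C9 AF.
Leading byte 0xC9 = 11001001 matches 110xxxxx → 2-byte sequence.
Byte 1: 0xC9 = 11001001, payload 01001 (5 bits).
Byte 2: 0xAF = 10101111 (10xxxxxx ✓), payload 101111.
Concatenate: 01001101111 = 0x26F (11 bits → U+026F).

U+026F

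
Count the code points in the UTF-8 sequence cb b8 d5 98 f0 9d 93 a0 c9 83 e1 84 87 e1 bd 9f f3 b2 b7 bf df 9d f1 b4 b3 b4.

9

Byte at offset 0: 0xCB = 11001011 → 2-byte char (#1). Advance 2.
Byte at offset 2: 0xD5 = 11010101 → 2-byte char (#2). Advance 2.
Byte at offset 4: 0xF0 = 11110000 → 4-byte char (#3). Advance 4.
Byte at offset 8: 0xC9 = 11001001 → 2-byte char (#4). Advance 2.
Byte at offset 10: 0xE1 = 11100001 → 3-byte char (#5). Advance 3.
Byte at offset 13: 0xE1 = 11100001 → 3-byte char (#6). Advance 3.
Byte at offset 16: 0xF3 = 11110011 → 4-byte char (#7). Advance 4.
Byte at offset 20: 0xDF = 11011111 → 2-byte char (#8). Advance 2.
Byte at offset 22: 0xF1 = 11110001 → 4-byte char (#9). Advance 4.
Reached end at offset 26 after 9 code points.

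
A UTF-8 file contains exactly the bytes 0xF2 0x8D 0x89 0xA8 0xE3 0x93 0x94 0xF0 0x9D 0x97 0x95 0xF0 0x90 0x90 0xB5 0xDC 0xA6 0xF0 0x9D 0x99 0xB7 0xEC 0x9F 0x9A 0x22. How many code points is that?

Byte at offset 0: 0xF2 = 11110010 → 4-byte char (#1). Advance 4.
Byte at offset 4: 0xE3 = 11100011 → 3-byte char (#2). Advance 3.
Byte at offset 7: 0xF0 = 11110000 → 4-byte char (#3). Advance 4.
Byte at offset 11: 0xF0 = 11110000 → 4-byte char (#4). Advance 4.
Byte at offset 15: 0xDC = 11011100 → 2-byte char (#5). Advance 2.
Byte at offset 17: 0xF0 = 11110000 → 4-byte char (#6). Advance 4.
Byte at offset 21: 0xEC = 11101100 → 3-byte char (#7). Advance 3.
Byte at offset 24: 0x22 = 00100010 → 1-byte char (#8). Advance 1.
Reached end at offset 25 after 8 code points.

8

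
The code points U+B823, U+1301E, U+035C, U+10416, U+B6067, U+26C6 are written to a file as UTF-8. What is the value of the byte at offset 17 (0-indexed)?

U+B823 → 3-byte form EB A0 A3 at offsets 0–2.
U+1301E → 4-byte form F0 93 80 9E at offsets 3–6.
U+035C → 2-byte form CD 9C at offsets 7–8.
U+10416 → 4-byte form F0 90 90 96 at offsets 9–12.
U+B6067 → 4-byte form F2 B6 81 A7 at offsets 13–16.
U+26C6 → 3-byte form E2 9B 86 at offsets 17–19.
Offset 17 falls in char 6's range; it's byte 1 of E2 9B 86 = 0xE2.

0xE2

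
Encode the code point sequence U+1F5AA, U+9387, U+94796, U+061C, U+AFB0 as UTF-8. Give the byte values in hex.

F0 9F 96 AA E9 8E 87 F2 94 9E 96 D8 9C EA BE B0

U+1F5AA: 4-byte form → F0 9F 96 AA.
U+9387: 3-byte form → E9 8E 87.
U+94796: 4-byte form → F2 94 9E 96.
U+061C: 2-byte form → D8 9C.
U+AFB0: 3-byte form → EA BE B0.
Concatenated (16 bytes): F0 9F 96 AA E9 8E 87 F2 94 9E 96 D8 9C EA BE B0.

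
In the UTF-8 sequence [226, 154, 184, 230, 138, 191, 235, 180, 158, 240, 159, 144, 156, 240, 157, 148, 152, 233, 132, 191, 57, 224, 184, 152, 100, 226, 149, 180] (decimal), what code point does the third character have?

U+BD1E

Offset 0: leading byte 0xE2 = 11100010 → 3-byte char #1 = E2 9A B8.
Offset 3: leading byte 0xE6 = 11100110 → 3-byte char #2 = E6 8A BF.
Offset 6: leading byte 0xEB = 11101011 → 3-byte char #3 = EB B4 9E.
Leading byte 0xEB = 11101011 matches 1110xxxx → 3-byte sequence.
Byte 1: 0xEB = 11101011, payload 1011 (4 bits).
Byte 2: 0xB4 = 10110100 (10xxxxxx ✓), payload 110100.
Byte 3: 0x9E = 10011110 (10xxxxxx ✓), payload 011110.
Concatenate: 1011110100011110 = 0xBD1E (16 bits → U+BD1E).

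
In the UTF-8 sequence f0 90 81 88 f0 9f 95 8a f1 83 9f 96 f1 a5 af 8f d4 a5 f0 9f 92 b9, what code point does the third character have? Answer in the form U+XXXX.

U+437D6

Offset 0: leading byte 0xF0 = 11110000 → 4-byte char #1 = F0 90 81 88.
Offset 4: leading byte 0xF0 = 11110000 → 4-byte char #2 = F0 9F 95 8A.
Offset 8: leading byte 0xF1 = 11110001 → 4-byte char #3 = F1 83 9F 96.
Leading byte 0xF1 = 11110001 matches 11110xxx → 4-byte sequence.
Byte 1: 0xF1 = 11110001, payload 001 (3 bits).
Byte 2: 0x83 = 10000011 (10xxxxxx ✓), payload 000011.
Byte 3: 0x9F = 10011111 (10xxxxxx ✓), payload 011111.
Byte 4: 0x96 = 10010110 (10xxxxxx ✓), payload 010110.
Concatenate: 001000011011111010110 = 0x437D6 (21 bits → U+437D6).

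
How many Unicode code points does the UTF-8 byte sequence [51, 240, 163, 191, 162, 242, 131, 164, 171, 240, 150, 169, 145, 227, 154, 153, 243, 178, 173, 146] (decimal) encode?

Byte at offset 0: 0x33 = 00110011 → 1-byte char (#1). Advance 1.
Byte at offset 1: 0xF0 = 11110000 → 4-byte char (#2). Advance 4.
Byte at offset 5: 0xF2 = 11110010 → 4-byte char (#3). Advance 4.
Byte at offset 9: 0xF0 = 11110000 → 4-byte char (#4). Advance 4.
Byte at offset 13: 0xE3 = 11100011 → 3-byte char (#5). Advance 3.
Byte at offset 16: 0xF3 = 11110011 → 4-byte char (#6). Advance 4.
Reached end at offset 20 after 6 code points.

6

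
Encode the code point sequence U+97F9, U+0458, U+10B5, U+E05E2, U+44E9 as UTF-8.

U+97F9: 3-byte form → E9 9F B9.
U+0458: 2-byte form → D1 98.
U+10B5: 3-byte form → E1 82 B5.
U+E05E2: 4-byte form → F3 A0 97 A2.
U+44E9: 3-byte form → E4 93 A9.
Concatenated (15 bytes): E9 9F B9 D1 98 E1 82 B5 F3 A0 97 A2 E4 93 A9.

E9 9F B9 D1 98 E1 82 B5 F3 A0 97 A2 E4 93 A9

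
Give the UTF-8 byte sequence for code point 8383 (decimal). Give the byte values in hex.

U+20BF = 0x20BF = 8383 decimal. In range U+0800–U+FFFF → 3-byte form: 1110xxxx 10xxxxxx 10xxxxxx.
Binary (16 bits): 0010000010111111.
Split 4+6+6: 0010 | 000010 | 111111.
Byte 1: 11100010 = 0xE2.
Byte 2: 10000010 = 0x82.
Byte 3: 10111111 = 0xBF.

E2 82 BF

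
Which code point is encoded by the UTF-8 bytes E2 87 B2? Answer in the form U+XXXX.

Leading byte 0xE2 = 11100010 matches 1110xxxx → 3-byte sequence.
Byte 1: 0xE2 = 11100010, payload 0010 (4 bits).
Byte 2: 0x87 = 10000111 (10xxxxxx ✓), payload 000111.
Byte 3: 0xB2 = 10110010 (10xxxxxx ✓), payload 110010.
Concatenate: 0010000111110010 = 0x21F2 (16 bits → U+21F2).

U+21F2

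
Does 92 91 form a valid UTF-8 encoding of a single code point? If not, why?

Byte 0x92 = 10010010 has the form 10xxxxxx — a continuation byte — but there is no preceding leading byte.

invalid (continuation byte with no leading byte)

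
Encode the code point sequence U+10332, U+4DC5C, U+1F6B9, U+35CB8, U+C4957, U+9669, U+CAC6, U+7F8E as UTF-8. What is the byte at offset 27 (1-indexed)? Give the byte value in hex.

0xE7

1-indexed offset 27 is 0-indexed offset 26.
U+10332 → 4-byte form F0 90 8C B2 at offsets 0–3.
U+4DC5C → 4-byte form F1 8D B1 9C at offsets 4–7.
U+1F6B9 → 4-byte form F0 9F 9A B9 at offsets 8–11.
U+35CB8 → 4-byte form F0 B5 B2 B8 at offsets 12–15.
U+C4957 → 4-byte form F3 84 A5 97 at offsets 16–19.
U+9669 → 3-byte form E9 99 A9 at offsets 20–22.
U+CAC6 → 3-byte form EC AB 86 at offsets 23–25.
U+7F8E → 3-byte form E7 BE 8E at offsets 26–28.
Offset 26 falls in char 8's range; it's byte 1 of E7 BE 8E = 0xE7.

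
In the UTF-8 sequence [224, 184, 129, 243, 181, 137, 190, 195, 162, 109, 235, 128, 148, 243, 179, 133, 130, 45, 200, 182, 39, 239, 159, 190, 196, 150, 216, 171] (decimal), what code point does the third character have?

U+00E2

Offset 0: leading byte 0xE0 = 11100000 → 3-byte char #1 = E0 B8 81.
Offset 3: leading byte 0xF3 = 11110011 → 4-byte char #2 = F3 B5 89 BE.
Offset 7: leading byte 0xC3 = 11000011 → 2-byte char #3 = C3 A2.
Leading byte 0xC3 = 11000011 matches 110xxxxx → 2-byte sequence.
Byte 1: 0xC3 = 11000011, payload 00011 (5 bits).
Byte 2: 0xA2 = 10100010 (10xxxxxx ✓), payload 100010.
Concatenate: 00011100010 = 0xE2 (11 bits → U+00E2).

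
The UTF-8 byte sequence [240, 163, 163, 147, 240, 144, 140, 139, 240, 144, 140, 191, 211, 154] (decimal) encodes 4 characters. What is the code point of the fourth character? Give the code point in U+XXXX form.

U+04DA

Offset 0: leading byte 0xF0 = 11110000 → 4-byte char #1 = F0 A3 A3 93.
Offset 4: leading byte 0xF0 = 11110000 → 4-byte char #2 = F0 90 8C 8B.
Offset 8: leading byte 0xF0 = 11110000 → 4-byte char #3 = F0 90 8C BF.
Offset 12: leading byte 0xD3 = 11010011 → 2-byte char #4 = D3 9A.
Leading byte 0xD3 = 11010011 matches 110xxxxx → 2-byte sequence.
Byte 1: 0xD3 = 11010011, payload 10011 (5 bits).
Byte 2: 0x9A = 10011010 (10xxxxxx ✓), payload 011010.
Concatenate: 10011011010 = 0x4DA (11 bits → U+04DA).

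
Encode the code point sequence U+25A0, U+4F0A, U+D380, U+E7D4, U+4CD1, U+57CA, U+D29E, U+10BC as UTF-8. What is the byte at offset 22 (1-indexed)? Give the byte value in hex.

1-indexed offset 22 is 0-indexed offset 21.
U+25A0 → 3-byte form E2 96 A0 at offsets 0–2.
U+4F0A → 3-byte form E4 BC 8A at offsets 3–5.
U+D380 → 3-byte form ED 8E 80 at offsets 6–8.
U+E7D4 → 3-byte form EE 9F 94 at offsets 9–11.
U+4CD1 → 3-byte form E4 B3 91 at offsets 12–14.
U+57CA → 3-byte form E5 9F 8A at offsets 15–17.
U+D29E → 3-byte form ED 8A 9E at offsets 18–20.
U+10BC → 3-byte form E1 82 BC at offsets 21–23.
Offset 21 falls in char 8's range; it's byte 1 of E1 82 BC = 0xE1.

0xE1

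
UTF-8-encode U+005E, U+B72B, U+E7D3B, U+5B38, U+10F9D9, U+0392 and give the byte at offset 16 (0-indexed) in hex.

U+005E → 1-byte form 5E at offsets 0–0.
U+B72B → 3-byte form EB 9C AB at offsets 1–3.
U+E7D3B → 4-byte form F3 A7 B4 BB at offsets 4–7.
U+5B38 → 3-byte form E5 AC B8 at offsets 8–10.
U+10F9D9 → 4-byte form F4 8F A7 99 at offsets 11–14.
U+0392 → 2-byte form CE 92 at offsets 15–16.
Offset 16 falls in char 6's range; it's byte 2 of CE 92 = 0x92.

0x92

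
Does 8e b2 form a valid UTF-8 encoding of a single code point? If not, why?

Byte 0x8E = 10001110 has the form 10xxxxxx — a continuation byte — but there is no preceding leading byte.

invalid (continuation byte with no leading byte)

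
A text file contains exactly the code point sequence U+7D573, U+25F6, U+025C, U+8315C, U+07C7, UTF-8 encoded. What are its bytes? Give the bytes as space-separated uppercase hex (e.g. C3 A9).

U+7D573: 4-byte form → F1 BD 95 B3.
U+25F6: 3-byte form → E2 97 B6.
U+025C: 2-byte form → C9 9C.
U+8315C: 4-byte form → F2 83 85 9C.
U+07C7: 2-byte form → DF 87.
Concatenated (15 bytes): F1 BD 95 B3 E2 97 B6 C9 9C F2 83 85 9C DF 87.

F1 BD 95 B3 E2 97 B6 C9 9C F2 83 85 9C DF 87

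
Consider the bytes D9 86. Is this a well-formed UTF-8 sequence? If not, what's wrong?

valid

Leading byte 0xD9 = 11011001 → 2-byte form.
Continuation bytes 0x86=10000110 all match 10xxxxxx.
Decoded value 0x646 is ≥ 0x80 (shortest form) and not a surrogate.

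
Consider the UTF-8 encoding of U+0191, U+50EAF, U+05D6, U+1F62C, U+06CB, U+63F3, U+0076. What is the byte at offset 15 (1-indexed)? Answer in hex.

0xE6

1-indexed offset 15 is 0-indexed offset 14.
U+0191 → 2-byte form C6 91 at offsets 0–1.
U+50EAF → 4-byte form F1 90 BA AF at offsets 2–5.
U+05D6 → 2-byte form D7 96 at offsets 6–7.
U+1F62C → 4-byte form F0 9F 98 AC at offsets 8–11.
U+06CB → 2-byte form DB 8B at offsets 12–13.
U+63F3 → 3-byte form E6 8F B3 at offsets 14–16.
Offset 14 falls in char 6's range; it's byte 1 of E6 8F B3 = 0xE6.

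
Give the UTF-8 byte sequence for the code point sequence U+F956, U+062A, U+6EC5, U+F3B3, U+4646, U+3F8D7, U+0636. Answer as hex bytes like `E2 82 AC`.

EF A5 96 D8 AA E6 BB 85 EF 8E B3 E4 99 86 F0 BF A3 97 D8 B6

U+F956: 3-byte form → EF A5 96.
U+062A: 2-byte form → D8 AA.
U+6EC5: 3-byte form → E6 BB 85.
U+F3B3: 3-byte form → EF 8E B3.
U+4646: 3-byte form → E4 99 86.
U+3F8D7: 4-byte form → F0 BF A3 97.
U+0636: 2-byte form → D8 B6.
Concatenated (20 bytes): EF A5 96 D8 AA E6 BB 85 EF 8E B3 E4 99 86 F0 BF A3 97 D8 B6.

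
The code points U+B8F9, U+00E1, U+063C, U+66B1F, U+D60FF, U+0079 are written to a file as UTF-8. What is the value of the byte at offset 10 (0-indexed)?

0x9F

U+B8F9 → 3-byte form EB A3 B9 at offsets 0–2.
U+00E1 → 2-byte form C3 A1 at offsets 3–4.
U+063C → 2-byte form D8 BC at offsets 5–6.
U+66B1F → 4-byte form F1 A6 AC 9F at offsets 7–10.
Offset 10 falls in char 4's range; it's byte 4 of F1 A6 AC 9F = 0x9F.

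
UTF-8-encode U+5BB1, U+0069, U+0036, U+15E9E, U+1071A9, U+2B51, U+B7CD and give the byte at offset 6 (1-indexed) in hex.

1-indexed offset 6 is 0-indexed offset 5.
U+5BB1 → 3-byte form E5 AE B1 at offsets 0–2.
U+0069 → 1-byte form 69 at offsets 3–3.
U+0036 → 1-byte form 36 at offsets 4–4.
U+15E9E → 4-byte form F0 95 BA 9E at offsets 5–8.
Offset 5 falls in char 4's range; it's byte 1 of F0 95 BA 9E = 0xF0.

0xF0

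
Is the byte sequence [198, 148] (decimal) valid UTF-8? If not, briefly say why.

Leading byte 0xC6 = 11000110 → 2-byte form.
Continuation bytes 0x94=10010100 all match 10xxxxxx.
Decoded value 0x194 is ≥ 0x80 (shortest form) and not a surrogate.

valid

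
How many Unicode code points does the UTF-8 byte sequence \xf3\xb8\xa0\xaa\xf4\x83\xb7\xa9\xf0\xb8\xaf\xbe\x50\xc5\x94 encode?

Byte at offset 0: 0xF3 = 11110011 → 4-byte char (#1). Advance 4.
Byte at offset 4: 0xF4 = 11110100 → 4-byte char (#2). Advance 4.
Byte at offset 8: 0xF0 = 11110000 → 4-byte char (#3). Advance 4.
Byte at offset 12: 0x50 = 01010000 → 1-byte char (#4). Advance 1.
Byte at offset 13: 0xC5 = 11000101 → 2-byte char (#5). Advance 2.
Reached end at offset 15 after 5 code points.

5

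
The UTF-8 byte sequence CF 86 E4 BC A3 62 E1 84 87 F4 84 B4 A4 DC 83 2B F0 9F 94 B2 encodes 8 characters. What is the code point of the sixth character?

Offset 0: leading byte 0xCF = 11001111 → 2-byte char #1 = CF 86.
Offset 2: leading byte 0xE4 = 11100100 → 3-byte char #2 = E4 BC A3.
Offset 5: leading byte 0x62 = 01100010 → 1-byte char #3 = 62.
Offset 6: leading byte 0xE1 = 11100001 → 3-byte char #4 = E1 84 87.
Offset 9: leading byte 0xF4 = 11110100 → 4-byte char #5 = F4 84 B4 A4.
Offset 13: leading byte 0xDC = 11011100 → 2-byte char #6 = DC 83.
Leading byte 0xDC = 11011100 matches 110xxxxx → 2-byte sequence.
Byte 1: 0xDC = 11011100, payload 11100 (5 bits).
Byte 2: 0x83 = 10000011 (10xxxxxx ✓), payload 000011.
Concatenate: 11100000011 = 0x703 (11 bits → U+0703).

U+0703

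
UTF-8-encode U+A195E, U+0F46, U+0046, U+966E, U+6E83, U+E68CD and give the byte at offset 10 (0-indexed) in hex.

U+A195E → 4-byte form F2 A1 A5 9E at offsets 0–3.
U+0F46 → 3-byte form E0 BD 86 at offsets 4–6.
U+0046 → 1-byte form 46 at offsets 7–7.
U+966E → 3-byte form E9 99 AE at offsets 8–10.
Offset 10 falls in char 4's range; it's byte 3 of E9 99 AE = 0xAE.

0xAE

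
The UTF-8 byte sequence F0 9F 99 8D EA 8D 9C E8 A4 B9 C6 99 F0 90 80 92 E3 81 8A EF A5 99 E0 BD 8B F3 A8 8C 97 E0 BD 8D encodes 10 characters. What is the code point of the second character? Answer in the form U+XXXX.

U+A35C

Offset 0: leading byte 0xF0 = 11110000 → 4-byte char #1 = F0 9F 99 8D.
Offset 4: leading byte 0xEA = 11101010 → 3-byte char #2 = EA 8D 9C.
Leading byte 0xEA = 11101010 matches 1110xxxx → 3-byte sequence.
Byte 1: 0xEA = 11101010, payload 1010 (4 bits).
Byte 2: 0x8D = 10001101 (10xxxxxx ✓), payload 001101.
Byte 3: 0x9C = 10011100 (10xxxxxx ✓), payload 011100.
Concatenate: 1010001101011100 = 0xA35C (16 bits → U+A35C).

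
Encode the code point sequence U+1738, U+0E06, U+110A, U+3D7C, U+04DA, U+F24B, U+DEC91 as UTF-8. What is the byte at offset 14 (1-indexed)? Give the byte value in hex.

0x9A

1-indexed offset 14 is 0-indexed offset 13.
U+1738 → 3-byte form E1 9C B8 at offsets 0–2.
U+0E06 → 3-byte form E0 B8 86 at offsets 3–5.
U+110A → 3-byte form E1 84 8A at offsets 6–8.
U+3D7C → 3-byte form E3 B5 BC at offsets 9–11.
U+04DA → 2-byte form D3 9A at offsets 12–13.
Offset 13 falls in char 5's range; it's byte 2 of D3 9A = 0x9A.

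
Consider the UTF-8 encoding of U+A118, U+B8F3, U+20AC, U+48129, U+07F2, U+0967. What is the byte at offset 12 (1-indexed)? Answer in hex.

0x84

1-indexed offset 12 is 0-indexed offset 11.
U+A118 → 3-byte form EA 84 98 at offsets 0–2.
U+B8F3 → 3-byte form EB A3 B3 at offsets 3–5.
U+20AC → 3-byte form E2 82 AC at offsets 6–8.
U+48129 → 4-byte form F1 88 84 A9 at offsets 9–12.
Offset 11 falls in char 4's range; it's byte 3 of F1 88 84 A9 = 0x84.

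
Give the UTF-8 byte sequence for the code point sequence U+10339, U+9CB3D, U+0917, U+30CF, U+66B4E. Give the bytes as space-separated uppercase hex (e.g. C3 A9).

F0 90 8C B9 F2 9C AC BD E0 A4 97 E3 83 8F F1 A6 AD 8E

U+10339: 4-byte form → F0 90 8C B9.
U+9CB3D: 4-byte form → F2 9C AC BD.
U+0917: 3-byte form → E0 A4 97.
U+30CF: 3-byte form → E3 83 8F.
U+66B4E: 4-byte form → F1 A6 AD 8E.
Concatenated (18 bytes): F0 90 8C B9 F2 9C AC BD E0 A4 97 E3 83 8F F1 A6 AD 8E.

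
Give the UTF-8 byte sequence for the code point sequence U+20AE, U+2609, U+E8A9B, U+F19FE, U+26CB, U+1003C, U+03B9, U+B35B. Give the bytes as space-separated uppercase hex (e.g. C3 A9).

U+20AE: 3-byte form → E2 82 AE.
U+2609: 3-byte form → E2 98 89.
U+E8A9B: 4-byte form → F3 A8 AA 9B.
U+F19FE: 4-byte form → F3 B1 A7 BE.
U+26CB: 3-byte form → E2 9B 8B.
U+1003C: 4-byte form → F0 90 80 BC.
U+03B9: 2-byte form → CE B9.
U+B35B: 3-byte form → EB 8D 9B.
Concatenated (26 bytes): E2 82 AE E2 98 89 F3 A8 AA 9B F3 B1 A7 BE E2 9B 8B F0 90 80 BC CE B9 EB 8D 9B.

E2 82 AE E2 98 89 F3 A8 AA 9B F3 B1 A7 BE E2 9B 8B F0 90 80 BC CE B9 EB 8D 9B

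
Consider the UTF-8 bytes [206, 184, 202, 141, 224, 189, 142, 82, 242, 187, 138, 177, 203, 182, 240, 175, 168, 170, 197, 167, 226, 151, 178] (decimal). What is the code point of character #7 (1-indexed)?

U+2FA2A

Offset 0: leading byte 0xCE = 11001110 → 2-byte char #1 = CE B8.
Offset 2: leading byte 0xCA = 11001010 → 2-byte char #2 = CA 8D.
Offset 4: leading byte 0xE0 = 11100000 → 3-byte char #3 = E0 BD 8E.
Offset 7: leading byte 0x52 = 01010010 → 1-byte char #4 = 52.
Offset 8: leading byte 0xF2 = 11110010 → 4-byte char #5 = F2 BB 8A B1.
Offset 12: leading byte 0xCB = 11001011 → 2-byte char #6 = CB B6.
Offset 14: leading byte 0xF0 = 11110000 → 4-byte char #7 = F0 AF A8 AA.
Leading byte 0xF0 = 11110000 matches 11110xxx → 4-byte sequence.
Byte 1: 0xF0 = 11110000, payload 000 (3 bits).
Byte 2: 0xAF = 10101111 (10xxxxxx ✓), payload 101111.
Byte 3: 0xA8 = 10101000 (10xxxxxx ✓), payload 101000.
Byte 4: 0xAA = 10101010 (10xxxxxx ✓), payload 101010.
Concatenate: 000101111101000101010 = 0x2FA2A (21 bits → U+2FA2A).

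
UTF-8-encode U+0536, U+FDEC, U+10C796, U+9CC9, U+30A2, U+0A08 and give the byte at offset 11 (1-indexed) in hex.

1-indexed offset 11 is 0-indexed offset 10.
U+0536 → 2-byte form D4 B6 at offsets 0–1.
U+FDEC → 3-byte form EF B7 AC at offsets 2–4.
U+10C796 → 4-byte form F4 8C 9E 96 at offsets 5–8.
U+9CC9 → 3-byte form E9 B3 89 at offsets 9–11.
Offset 10 falls in char 4's range; it's byte 2 of E9 B3 89 = 0xB3.

0xB3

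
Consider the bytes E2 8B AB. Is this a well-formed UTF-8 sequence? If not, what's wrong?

valid

Leading byte 0xE2 = 11100010 → 3-byte form.
Continuation bytes 0x8B=10001011, 0xAB=10101011 all match 10xxxxxx.
Decoded value 0x22EB is ≥ 0x800 (shortest form) and not a surrogate.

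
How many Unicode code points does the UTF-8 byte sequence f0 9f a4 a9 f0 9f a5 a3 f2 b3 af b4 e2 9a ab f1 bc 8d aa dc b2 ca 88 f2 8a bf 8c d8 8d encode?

9

Byte at offset 0: 0xF0 = 11110000 → 4-byte char (#1). Advance 4.
Byte at offset 4: 0xF0 = 11110000 → 4-byte char (#2). Advance 4.
Byte at offset 8: 0xF2 = 11110010 → 4-byte char (#3). Advance 4.
Byte at offset 12: 0xE2 = 11100010 → 3-byte char (#4). Advance 3.
Byte at offset 15: 0xF1 = 11110001 → 4-byte char (#5). Advance 4.
Byte at offset 19: 0xDC = 11011100 → 2-byte char (#6). Advance 2.
Byte at offset 21: 0xCA = 11001010 → 2-byte char (#7). Advance 2.
Byte at offset 23: 0xF2 = 11110010 → 4-byte char (#8). Advance 4.
Byte at offset 27: 0xD8 = 11011000 → 2-byte char (#9). Advance 2.
Reached end at offset 29 after 9 code points.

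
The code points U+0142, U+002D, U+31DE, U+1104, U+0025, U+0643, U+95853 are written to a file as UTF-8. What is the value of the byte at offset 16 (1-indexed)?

1-indexed offset 16 is 0-indexed offset 15.
U+0142 → 2-byte form C5 82 at offsets 0–1.
U+002D → 1-byte form 2D at offsets 2–2.
U+31DE → 3-byte form E3 87 9E at offsets 3–5.
U+1104 → 3-byte form E1 84 84 at offsets 6–8.
U+0025 → 1-byte form 25 at offsets 9–9.
U+0643 → 2-byte form D9 83 at offsets 10–11.
U+95853 → 4-byte form F2 95 A1 93 at offsets 12–15.
Offset 15 falls in char 7's range; it's byte 4 of F2 95 A1 93 = 0x93.

0x93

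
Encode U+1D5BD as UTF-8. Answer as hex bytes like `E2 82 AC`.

U+1D5BD = 0x1D5BD = 120253 decimal. In range U+10000–U+10FFFF → 4-byte form: 11110xxx 10xxxxxx 10xxxxxx 10xxxxxx.
Binary (21 bits): 000011101010110111101.
Split 3+6+6+6: 000 | 011101 | 010110 | 111101.
Byte 1: 11110000 = 0xF0.
Byte 2: 10011101 = 0x9D.
Byte 3: 10010110 = 0x96.
Byte 4: 10111101 = 0xBD.

F0 9D 96 BD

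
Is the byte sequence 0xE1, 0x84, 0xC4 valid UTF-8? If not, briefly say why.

invalid (non-continuation byte where continuation expected)

Leading byte 0xE1 = 11100001 → 3-byte form.
Byte 3 is 0xC4 = 11000100, which is not 10xxxxxx — expected a continuation byte.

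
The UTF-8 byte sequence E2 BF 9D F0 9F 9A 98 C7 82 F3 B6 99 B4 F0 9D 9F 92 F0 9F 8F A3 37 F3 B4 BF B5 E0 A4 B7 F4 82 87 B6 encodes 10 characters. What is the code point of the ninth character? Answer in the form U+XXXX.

U+0937

Offset 0: leading byte 0xE2 = 11100010 → 3-byte char #1 = E2 BF 9D.
Offset 3: leading byte 0xF0 = 11110000 → 4-byte char #2 = F0 9F 9A 98.
Offset 7: leading byte 0xC7 = 11000111 → 2-byte char #3 = C7 82.
Offset 9: leading byte 0xF3 = 11110011 → 4-byte char #4 = F3 B6 99 B4.
Offset 13: leading byte 0xF0 = 11110000 → 4-byte char #5 = F0 9D 9F 92.
Offset 17: leading byte 0xF0 = 11110000 → 4-byte char #6 = F0 9F 8F A3.
Offset 21: leading byte 0x37 = 00110111 → 1-byte char #7 = 37.
Offset 22: leading byte 0xF3 = 11110011 → 4-byte char #8 = F3 B4 BF B5.
Offset 26: leading byte 0xE0 = 11100000 → 3-byte char #9 = E0 A4 B7.
Leading byte 0xE0 = 11100000 matches 1110xxxx → 3-byte sequence.
Byte 1: 0xE0 = 11100000, payload 0000 (4 bits).
Byte 2: 0xA4 = 10100100 (10xxxxxx ✓), payload 100100.
Byte 3: 0xB7 = 10110111 (10xxxxxx ✓), payload 110111.
Concatenate: 0000100100110111 = 0x937 (16 bits → U+0937).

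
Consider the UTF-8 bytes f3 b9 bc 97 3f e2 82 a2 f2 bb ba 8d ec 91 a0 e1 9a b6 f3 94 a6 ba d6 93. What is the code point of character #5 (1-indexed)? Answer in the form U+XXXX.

Offset 0: leading byte 0xF3 = 11110011 → 4-byte char #1 = F3 B9 BC 97.
Offset 4: leading byte 0x3F = 00111111 → 1-byte char #2 = 3F.
Offset 5: leading byte 0xE2 = 11100010 → 3-byte char #3 = E2 82 A2.
Offset 8: leading byte 0xF2 = 11110010 → 4-byte char #4 = F2 BB BA 8D.
Offset 12: leading byte 0xEC = 11101100 → 3-byte char #5 = EC 91 A0.
Leading byte 0xEC = 11101100 matches 1110xxxx → 3-byte sequence.
Byte 1: 0xEC = 11101100, payload 1100 (4 bits).
Byte 2: 0x91 = 10010001 (10xxxxxx ✓), payload 010001.
Byte 3: 0xA0 = 10100000 (10xxxxxx ✓), payload 100000.
Concatenate: 1100010001100000 = 0xC460 (16 bits → U+C460).

U+C460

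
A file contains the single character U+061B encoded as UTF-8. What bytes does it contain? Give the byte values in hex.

U+061B = 0x61B = 1563 decimal. In range U+0080–U+07FF → 2-byte form: 110xxxxx 10xxxxxx.
Binary (11 bits): 11000011011.
Split 5+6: 11000 | 011011.
Byte 1: 11011000 = 0xD8.
Byte 2: 10011011 = 0x9B.

D8 9B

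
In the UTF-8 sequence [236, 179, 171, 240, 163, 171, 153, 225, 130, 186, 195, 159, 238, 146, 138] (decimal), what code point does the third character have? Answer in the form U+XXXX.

Offset 0: leading byte 0xEC = 11101100 → 3-byte char #1 = EC B3 AB.
Offset 3: leading byte 0xF0 = 11110000 → 4-byte char #2 = F0 A3 AB 99.
Offset 7: leading byte 0xE1 = 11100001 → 3-byte char #3 = E1 82 BA.
Leading byte 0xE1 = 11100001 matches 1110xxxx → 3-byte sequence.
Byte 1: 0xE1 = 11100001, payload 0001 (4 bits).
Byte 2: 0x82 = 10000010 (10xxxxxx ✓), payload 000010.
Byte 3: 0xBA = 10111010 (10xxxxxx ✓), payload 111010.
Concatenate: 0001000010111010 = 0x10BA (16 bits → U+10BA).

U+10BA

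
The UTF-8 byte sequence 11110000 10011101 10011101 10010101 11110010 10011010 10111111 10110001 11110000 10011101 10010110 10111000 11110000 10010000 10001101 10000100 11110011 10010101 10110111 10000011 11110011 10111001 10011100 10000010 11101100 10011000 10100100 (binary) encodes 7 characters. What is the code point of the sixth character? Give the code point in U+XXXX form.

U+F9702

Offset 0: leading byte 0xF0 = 11110000 → 4-byte char #1 = F0 9D 9D 95.
Offset 4: leading byte 0xF2 = 11110010 → 4-byte char #2 = F2 9A BF B1.
Offset 8: leading byte 0xF0 = 11110000 → 4-byte char #3 = F0 9D 96 B8.
Offset 12: leading byte 0xF0 = 11110000 → 4-byte char #4 = F0 90 8D 84.
Offset 16: leading byte 0xF3 = 11110011 → 4-byte char #5 = F3 95 B7 83.
Offset 20: leading byte 0xF3 = 11110011 → 4-byte char #6 = F3 B9 9C 82.
Leading byte 0xF3 = 11110011 matches 11110xxx → 4-byte sequence.
Byte 1: 0xF3 = 11110011, payload 011 (3 bits).
Byte 2: 0xB9 = 10111001 (10xxxxxx ✓), payload 111001.
Byte 3: 0x9C = 10011100 (10xxxxxx ✓), payload 011100.
Byte 4: 0x82 = 10000010 (10xxxxxx ✓), payload 000010.
Concatenate: 011111001011100000010 = 0xF9702 (21 bits → U+F9702).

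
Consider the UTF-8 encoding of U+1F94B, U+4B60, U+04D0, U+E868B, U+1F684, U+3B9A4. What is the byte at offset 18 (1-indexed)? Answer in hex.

0xF0

1-indexed offset 18 is 0-indexed offset 17.
U+1F94B → 4-byte form F0 9F A5 8B at offsets 0–3.
U+4B60 → 3-byte form E4 AD A0 at offsets 4–6.
U+04D0 → 2-byte form D3 90 at offsets 7–8.
U+E868B → 4-byte form F3 A8 9A 8B at offsets 9–12.
U+1F684 → 4-byte form F0 9F 9A 84 at offsets 13–16.
U+3B9A4 → 4-byte form F0 BB A6 A4 at offsets 17–20.
Offset 17 falls in char 6's range; it's byte 1 of F0 BB A6 A4 = 0xF0.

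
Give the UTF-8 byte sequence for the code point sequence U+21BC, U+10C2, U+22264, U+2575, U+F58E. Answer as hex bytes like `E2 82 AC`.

E2 86 BC E1 83 82 F0 A2 89 A4 E2 95 B5 EF 96 8E

U+21BC: 3-byte form → E2 86 BC.
U+10C2: 3-byte form → E1 83 82.
U+22264: 4-byte form → F0 A2 89 A4.
U+2575: 3-byte form → E2 95 B5.
U+F58E: 3-byte form → EF 96 8E.
Concatenated (16 bytes): E2 86 BC E1 83 82 F0 A2 89 A4 E2 95 B5 EF 96 8E.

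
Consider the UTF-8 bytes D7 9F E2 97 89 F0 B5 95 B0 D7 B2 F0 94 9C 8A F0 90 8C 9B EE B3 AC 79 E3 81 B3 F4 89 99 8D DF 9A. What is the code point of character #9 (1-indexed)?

U+3073

Offset 0: leading byte 0xD7 = 11010111 → 2-byte char #1 = D7 9F.
Offset 2: leading byte 0xE2 = 11100010 → 3-byte char #2 = E2 97 89.
Offset 5: leading byte 0xF0 = 11110000 → 4-byte char #3 = F0 B5 95 B0.
Offset 9: leading byte 0xD7 = 11010111 → 2-byte char #4 = D7 B2.
Offset 11: leading byte 0xF0 = 11110000 → 4-byte char #5 = F0 94 9C 8A.
Offset 15: leading byte 0xF0 = 11110000 → 4-byte char #6 = F0 90 8C 9B.
Offset 19: leading byte 0xEE = 11101110 → 3-byte char #7 = EE B3 AC.
Offset 22: leading byte 0x79 = 01111001 → 1-byte char #8 = 79.
Offset 23: leading byte 0xE3 = 11100011 → 3-byte char #9 = E3 81 B3.
Leading byte 0xE3 = 11100011 matches 1110xxxx → 3-byte sequence.
Byte 1: 0xE3 = 11100011, payload 0011 (4 bits).
Byte 2: 0x81 = 10000001 (10xxxxxx ✓), payload 000001.
Byte 3: 0xB3 = 10110011 (10xxxxxx ✓), payload 110011.
Concatenate: 0011000001110011 = 0x3073 (16 bits → U+3073).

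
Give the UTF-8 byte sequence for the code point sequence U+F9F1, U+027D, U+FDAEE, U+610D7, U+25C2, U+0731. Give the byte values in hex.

EF A7 B1 C9 BD F3 BD AB AE F1 A1 83 97 E2 97 82 DC B1

U+F9F1: 3-byte form → EF A7 B1.
U+027D: 2-byte form → C9 BD.
U+FDAEE: 4-byte form → F3 BD AB AE.
U+610D7: 4-byte form → F1 A1 83 97.
U+25C2: 3-byte form → E2 97 82.
U+0731: 2-byte form → DC B1.
Concatenated (18 bytes): EF A7 B1 C9 BD F3 BD AB AE F1 A1 83 97 E2 97 82 DC B1.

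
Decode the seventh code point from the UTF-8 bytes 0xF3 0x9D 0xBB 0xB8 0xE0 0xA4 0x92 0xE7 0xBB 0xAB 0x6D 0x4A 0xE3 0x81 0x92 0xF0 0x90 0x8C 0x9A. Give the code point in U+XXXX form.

U+1031A

Offset 0: leading byte 0xF3 = 11110011 → 4-byte char #1 = F3 9D BB B8.
Offset 4: leading byte 0xE0 = 11100000 → 3-byte char #2 = E0 A4 92.
Offset 7: leading byte 0xE7 = 11100111 → 3-byte char #3 = E7 BB AB.
Offset 10: leading byte 0x6D = 01101101 → 1-byte char #4 = 6D.
Offset 11: leading byte 0x4A = 01001010 → 1-byte char #5 = 4A.
Offset 12: leading byte 0xE3 = 11100011 → 3-byte char #6 = E3 81 92.
Offset 15: leading byte 0xF0 = 11110000 → 4-byte char #7 = F0 90 8C 9A.
Leading byte 0xF0 = 11110000 matches 11110xxx → 4-byte sequence.
Byte 1: 0xF0 = 11110000, payload 000 (3 bits).
Byte 2: 0x90 = 10010000 (10xxxxxx ✓), payload 010000.
Byte 3: 0x8C = 10001100 (10xxxxxx ✓), payload 001100.
Byte 4: 0x9A = 10011010 (10xxxxxx ✓), payload 011010.
Concatenate: 000010000001100011010 = 0x1031A (21 bits → U+1031A).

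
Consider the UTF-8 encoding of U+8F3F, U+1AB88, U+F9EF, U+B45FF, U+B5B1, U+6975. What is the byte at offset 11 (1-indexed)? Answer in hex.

0xF2

1-indexed offset 11 is 0-indexed offset 10.
U+8F3F → 3-byte form E8 BC BF at offsets 0–2.
U+1AB88 → 4-byte form F0 9A AE 88 at offsets 3–6.
U+F9EF → 3-byte form EF A7 AF at offsets 7–9.
U+B45FF → 4-byte form F2 B4 97 BF at offsets 10–13.
Offset 10 falls in char 4's range; it's byte 1 of F2 B4 97 BF = 0xF2.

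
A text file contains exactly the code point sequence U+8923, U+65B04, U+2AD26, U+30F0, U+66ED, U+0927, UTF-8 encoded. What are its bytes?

U+8923: 3-byte form → E8 A4 A3.
U+65B04: 4-byte form → F1 A5 AC 84.
U+2AD26: 4-byte form → F0 AA B4 A6.
U+30F0: 3-byte form → E3 83 B0.
U+66ED: 3-byte form → E6 9B AD.
U+0927: 3-byte form → E0 A4 A7.
Concatenated (20 bytes): E8 A4 A3 F1 A5 AC 84 F0 AA B4 A6 E3 83 B0 E6 9B AD E0 A4 A7.

E8 A4 A3 F1 A5 AC 84 F0 AA B4 A6 E3 83 B0 E6 9B AD E0 A4 A7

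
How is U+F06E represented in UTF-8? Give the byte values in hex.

EF 81 AE

U+F06E = 0xF06E = 61550 decimal. In range U+0800–U+FFFF → 3-byte form: 1110xxxx 10xxxxxx 10xxxxxx.
Binary (16 bits): 1111000001101110.
Split 4+6+6: 1111 | 000001 | 101110.
Byte 1: 11101111 = 0xEF.
Byte 2: 10000001 = 0x81.
Byte 3: 10101110 = 0xAE.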